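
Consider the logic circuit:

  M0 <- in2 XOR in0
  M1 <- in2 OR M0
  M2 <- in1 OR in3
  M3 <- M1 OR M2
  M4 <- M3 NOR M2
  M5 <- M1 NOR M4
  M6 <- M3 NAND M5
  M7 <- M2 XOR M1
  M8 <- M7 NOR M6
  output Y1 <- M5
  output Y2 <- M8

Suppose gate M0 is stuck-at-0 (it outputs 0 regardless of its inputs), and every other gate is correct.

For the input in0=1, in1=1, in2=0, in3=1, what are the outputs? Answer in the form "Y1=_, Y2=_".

Y1=1, Y2=0

Propagate with M0 forced: M0=0 [stuck-at-0], M1=0, M2=1, M3=1, M4=0, M5=1, M6=0, M7=1, M8=0.
So the outputs are Y1=1, Y2=0. (Without the fault they would be Y1=0, Y2=0.)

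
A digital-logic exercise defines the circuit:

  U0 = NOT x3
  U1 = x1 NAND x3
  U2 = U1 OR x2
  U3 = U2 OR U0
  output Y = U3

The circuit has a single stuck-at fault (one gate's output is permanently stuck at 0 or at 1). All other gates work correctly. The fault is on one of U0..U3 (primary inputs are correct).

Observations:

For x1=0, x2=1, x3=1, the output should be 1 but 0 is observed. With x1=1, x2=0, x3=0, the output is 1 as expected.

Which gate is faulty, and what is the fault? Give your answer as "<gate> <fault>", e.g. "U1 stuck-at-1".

U2 stuck-at-0

Fault-free values for test 1 (x1=0, x2=1, x3=1): U0=0, U1=1, U2=1, U3=1, giving Y=1. Observed 0.
Test 1: faults giving observed 0 are {U2 stuck-at-0, U3 stuck-at-0}.
Test 2 (x1=1, x2=0, x3=0): fault-free U0=1, U1=1, U2=1, U3=1 → 1; observed 1. Eliminates U3 stuck-at-0.
Only U2 stuck-at-0 is consistent with every test.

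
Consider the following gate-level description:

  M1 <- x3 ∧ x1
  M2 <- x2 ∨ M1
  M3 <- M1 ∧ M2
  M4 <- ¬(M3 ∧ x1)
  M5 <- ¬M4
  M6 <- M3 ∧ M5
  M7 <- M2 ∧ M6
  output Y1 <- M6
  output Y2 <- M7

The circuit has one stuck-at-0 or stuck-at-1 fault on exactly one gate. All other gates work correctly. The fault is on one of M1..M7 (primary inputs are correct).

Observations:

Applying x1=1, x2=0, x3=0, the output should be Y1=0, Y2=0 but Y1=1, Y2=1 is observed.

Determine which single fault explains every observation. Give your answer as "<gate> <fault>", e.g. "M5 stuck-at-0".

M1 stuck-at-1

Fault-free values for test 1 (x1=1, x2=0, x3=0): M1=0, M2=0, M3=0, M4=1, M5=0, M6=0, M7=0, giving Y1=0, Y2=0. Observed Y1=1, Y2=1.
Test 1: faults giving observed Y1=1, Y2=1 are {M1 stuck-at-1}.
Only M1 stuck-at-1 is consistent with every test.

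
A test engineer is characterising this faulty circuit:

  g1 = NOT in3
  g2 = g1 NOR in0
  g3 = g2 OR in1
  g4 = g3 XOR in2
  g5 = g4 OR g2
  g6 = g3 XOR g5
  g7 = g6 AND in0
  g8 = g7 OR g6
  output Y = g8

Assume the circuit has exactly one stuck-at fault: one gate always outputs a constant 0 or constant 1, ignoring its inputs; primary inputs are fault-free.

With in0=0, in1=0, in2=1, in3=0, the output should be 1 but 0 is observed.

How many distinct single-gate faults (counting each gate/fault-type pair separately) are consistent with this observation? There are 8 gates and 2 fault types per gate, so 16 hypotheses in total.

Fault-free: g1=1, g2=0, g3=0, g4=1, g5=1, g6=1, g7=0, g8=1 → 1. Observed 0.
  g1: stuck-at-0 ✓; others ✗
  g2: stuck-at-1 ✓; others ✗
  g3: none of the 2 fault types match ✗
  g4: stuck-at-0 ✓; others ✗
  g5: stuck-at-0 ✓; others ✗
  g6: stuck-at-0 ✓; others ✗
  g7: none of the 2 fault types match ✗
  g8: stuck-at-0 ✓; others ✗
Consistent faults: {g1 stuck-at-0, g2 stuck-at-1, g4 stuck-at-0, g5 stuck-at-0, g6 stuck-at-0, g8 stuck-at-0} — 6 in all.

6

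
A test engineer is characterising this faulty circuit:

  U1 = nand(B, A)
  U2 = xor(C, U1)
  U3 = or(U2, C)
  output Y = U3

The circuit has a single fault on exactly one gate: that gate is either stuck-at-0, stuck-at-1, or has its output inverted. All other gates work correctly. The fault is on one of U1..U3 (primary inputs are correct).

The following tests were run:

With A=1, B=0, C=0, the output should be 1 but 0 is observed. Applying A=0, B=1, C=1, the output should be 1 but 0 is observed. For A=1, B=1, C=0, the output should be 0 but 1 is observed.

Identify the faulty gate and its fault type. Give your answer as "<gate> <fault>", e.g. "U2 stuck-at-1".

Fault-free values for test 1 (A=1, B=0, C=0): U1=1, U2=1, U3=1, giving Y=1. Observed 0.
Test 1: faults giving observed 0 are {U1 stuck-at-0, U1 inverted output, U2 stuck-at-0, U2 inverted output, U3 stuck-at-0, U3 inverted output}.
Test 2 (A=0, B=1, C=1): fault-free U1=1, U2=0, U3=1 → 1; observed 0. Eliminates U1 stuck-at-0, U1 inverted output, U2 stuck-at-0, U2 inverted output.
Test 3 (A=1, B=1, C=0): fault-free U1=0, U2=0, U3=0 → 0; observed 1. Eliminates U3 stuck-at-0.
Only U3 inverted output is consistent with every test.

U3 inverted output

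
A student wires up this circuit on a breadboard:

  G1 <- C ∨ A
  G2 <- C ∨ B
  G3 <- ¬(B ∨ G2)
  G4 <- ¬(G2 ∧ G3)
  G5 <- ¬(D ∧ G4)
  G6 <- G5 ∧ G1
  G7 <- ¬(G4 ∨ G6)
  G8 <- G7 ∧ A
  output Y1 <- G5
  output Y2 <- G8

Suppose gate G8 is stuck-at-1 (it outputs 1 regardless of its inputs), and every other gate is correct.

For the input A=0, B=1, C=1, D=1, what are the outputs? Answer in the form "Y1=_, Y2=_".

Propagate with G8 forced: G1=1, G2=1, G3=0, G4=1, G5=0, G6=0, G7=0, G8=1 [stuck-at-1].
So the outputs are Y1=0, Y2=1. (Without the fault they would be Y1=0, Y2=0.)

Y1=0, Y2=1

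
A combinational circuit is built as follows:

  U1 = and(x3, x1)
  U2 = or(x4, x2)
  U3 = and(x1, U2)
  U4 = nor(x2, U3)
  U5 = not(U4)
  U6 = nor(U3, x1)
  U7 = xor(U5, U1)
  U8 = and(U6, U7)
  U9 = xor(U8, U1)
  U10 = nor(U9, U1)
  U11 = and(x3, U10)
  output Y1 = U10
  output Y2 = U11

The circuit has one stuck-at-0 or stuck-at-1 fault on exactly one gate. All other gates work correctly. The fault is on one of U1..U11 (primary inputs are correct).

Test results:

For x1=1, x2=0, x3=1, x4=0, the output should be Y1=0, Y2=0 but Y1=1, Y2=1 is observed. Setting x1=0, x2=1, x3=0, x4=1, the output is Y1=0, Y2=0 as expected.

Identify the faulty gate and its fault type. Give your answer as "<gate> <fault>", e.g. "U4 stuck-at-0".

Fault-free values for test 1 (x1=1, x2=0, x3=1, x4=0): U1=1, U2=0, U3=0, U4=1, U5=0, U6=0, U7=1, U8=0, U9=1, U10=0, U11=0, giving Y1=0, Y2=0. Observed Y1=1, Y2=1.
Test 1: faults giving observed Y1=1, Y2=1 are {U1 stuck-at-0, U10 stuck-at-1}.
Test 2 (x1=0, x2=1, x3=0, x4=1): fault-free U1=0, U2=1, U3=0, U4=0, U5=1, U6=1, U7=1, U8=1, U9=1, U10=0, U11=0 → Y1=0, Y2=0; observed Y1=0, Y2=0. Eliminates U10 stuck-at-1.
Only U1 stuck-at-0 is consistent with every test.

U1 stuck-at-0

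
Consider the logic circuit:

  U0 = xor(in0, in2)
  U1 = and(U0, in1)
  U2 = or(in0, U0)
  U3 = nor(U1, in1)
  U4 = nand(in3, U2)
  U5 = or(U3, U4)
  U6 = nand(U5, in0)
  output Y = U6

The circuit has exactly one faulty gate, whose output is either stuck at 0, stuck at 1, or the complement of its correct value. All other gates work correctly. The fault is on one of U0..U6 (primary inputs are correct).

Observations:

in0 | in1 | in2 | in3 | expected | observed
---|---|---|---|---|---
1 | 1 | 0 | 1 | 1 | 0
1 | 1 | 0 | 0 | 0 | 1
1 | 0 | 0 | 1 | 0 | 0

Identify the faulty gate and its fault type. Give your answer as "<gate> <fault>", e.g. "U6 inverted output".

Fault-free values for test 1 (in0=1, in1=1, in2=0, in3=1): U0=1, U1=1, U2=1, U3=0, U4=0, U5=0, U6=1, giving Y=1. Observed 0.
Test 1: faults giving observed 0 are {U2 stuck-at-0, U2 inverted output, U3 stuck-at-1, U3 inverted output, U4 stuck-at-1, U4 inverted output, U5 stuck-at-1, U5 inverted output, U6 stuck-at-0, U6 inverted output}.
Test 2 (in0=1, in1=1, in2=0, in3=0): fault-free U0=1, U1=1, U2=1, U3=0, U4=1, U5=1, U6=0 → 0; observed 1. Eliminates U2 stuck-at-0, U2 inverted output, U3 stuck-at-1, U3 inverted output, U4 stuck-at-1, U5 stuck-at-1, U6 stuck-at-0.
Test 3 (in0=1, in1=0, in2=0, in3=1): fault-free U0=1, U1=0, U2=1, U3=1, U4=0, U5=1, U6=0 → 0; observed 0. Eliminates U5 inverted output, U6 inverted output.
Only U4 inverted output is consistent with every test.

U4 inverted output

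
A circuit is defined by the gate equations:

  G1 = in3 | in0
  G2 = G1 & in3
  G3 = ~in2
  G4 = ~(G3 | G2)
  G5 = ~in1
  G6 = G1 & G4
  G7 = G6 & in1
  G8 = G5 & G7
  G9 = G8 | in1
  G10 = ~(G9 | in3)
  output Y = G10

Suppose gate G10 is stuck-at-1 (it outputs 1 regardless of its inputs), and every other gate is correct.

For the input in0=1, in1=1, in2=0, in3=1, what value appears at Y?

Propagate with G10 forced: G1=1, G2=1, G3=1, G4=0, G5=0, G6=0, G7=0, G8=0, G9=1, G10=1 [stuck-at-1].
So Y = 1. (Without the fault it would be 0.)

1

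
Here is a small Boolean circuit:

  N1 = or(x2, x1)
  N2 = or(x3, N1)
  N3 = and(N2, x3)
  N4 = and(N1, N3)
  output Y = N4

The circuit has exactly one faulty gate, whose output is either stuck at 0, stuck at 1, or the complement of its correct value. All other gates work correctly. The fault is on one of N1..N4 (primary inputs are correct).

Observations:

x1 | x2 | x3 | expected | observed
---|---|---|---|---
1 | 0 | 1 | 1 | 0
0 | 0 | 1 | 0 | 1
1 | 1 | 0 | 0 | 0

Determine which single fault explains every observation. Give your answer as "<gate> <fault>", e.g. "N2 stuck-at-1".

N1 inverted output

Fault-free values for test 1 (x1=1, x2=0, x3=1): N1=1, N2=1, N3=1, N4=1, giving Y=1. Observed 0.
Test 1: faults giving observed 0 are {N1 stuck-at-0, N1 inverted output, N2 stuck-at-0, N2 inverted output, N3 stuck-at-0, N3 inverted output, N4 stuck-at-0, N4 inverted output}.
Test 2 (x1=0, x2=0, x3=1): fault-free N1=0, N2=1, N3=1, N4=0 → 0; observed 1. Eliminates N1 stuck-at-0, N2 stuck-at-0, N2 inverted output, N3 stuck-at-0, N3 inverted output, N4 stuck-at-0.
Test 3 (x1=1, x2=1, x3=0): fault-free N1=1, N2=1, N3=0, N4=0 → 0; observed 0. Eliminates N4 inverted output.
Only N1 inverted output is consistent with every test.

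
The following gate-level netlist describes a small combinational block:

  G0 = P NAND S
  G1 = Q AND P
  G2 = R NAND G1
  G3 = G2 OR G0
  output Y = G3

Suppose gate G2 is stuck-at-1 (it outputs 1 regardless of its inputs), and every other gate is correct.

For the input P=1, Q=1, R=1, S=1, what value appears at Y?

1

Propagate with G2 forced: G0=0, G1=1, G2=1 [stuck-at-1], G3=1.
So Y = 1. (Without the fault it would be 0.)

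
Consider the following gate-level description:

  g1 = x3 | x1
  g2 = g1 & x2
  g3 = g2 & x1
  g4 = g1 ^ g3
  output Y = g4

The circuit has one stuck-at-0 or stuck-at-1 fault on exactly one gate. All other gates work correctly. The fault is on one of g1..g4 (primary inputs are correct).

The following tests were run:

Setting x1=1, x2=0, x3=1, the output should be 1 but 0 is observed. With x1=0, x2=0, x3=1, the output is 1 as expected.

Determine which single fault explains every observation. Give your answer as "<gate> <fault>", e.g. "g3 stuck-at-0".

Fault-free values for test 1 (x1=1, x2=0, x3=1): g1=1, g2=0, g3=0, g4=1, giving Y=1. Observed 0.
Test 1: faults giving observed 0 are {g1 stuck-at-0, g2 stuck-at-1, g3 stuck-at-1, g4 stuck-at-0}.
Test 2 (x1=0, x2=0, x3=1): fault-free g1=1, g2=0, g3=0, g4=1 → 1; observed 1. Eliminates g1 stuck-at-0, g3 stuck-at-1, g4 stuck-at-0.
Only g2 stuck-at-1 is consistent with every test.

g2 stuck-at-1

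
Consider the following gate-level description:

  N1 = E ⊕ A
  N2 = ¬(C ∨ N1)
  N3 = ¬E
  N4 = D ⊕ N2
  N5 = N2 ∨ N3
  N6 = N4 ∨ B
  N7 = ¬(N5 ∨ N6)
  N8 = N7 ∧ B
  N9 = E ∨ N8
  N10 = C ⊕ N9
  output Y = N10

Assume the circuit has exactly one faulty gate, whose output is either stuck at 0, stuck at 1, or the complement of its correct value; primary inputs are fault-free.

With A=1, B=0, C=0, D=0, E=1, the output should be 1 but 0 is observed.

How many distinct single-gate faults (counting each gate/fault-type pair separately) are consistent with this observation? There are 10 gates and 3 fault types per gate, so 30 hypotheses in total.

4

Fault-free: N1=0, N2=1, N3=0, N4=1, N5=1, N6=1, N7=0, N8=0, N9=1, N10=1 → 1. Observed 0.
  N1: none of the 3 fault types match ✗
  N2: none of the 3 fault types match ✗
  N3: none of the 3 fault types match ✗
  N4: none of the 3 fault types match ✗
  N5: none of the 3 fault types match ✗
  N6: none of the 3 fault types match ✗
  N7: none of the 3 fault types match ✗
  N8: none of the 3 fault types match ✗
  N9: stuck-at-0, inverted output ✓; others ✗
  N10: stuck-at-0, inverted output ✓; others ✗
Consistent faults: {N9 stuck-at-0, N9 inverted output, N10 stuck-at-0, N10 inverted output} — 4 in all.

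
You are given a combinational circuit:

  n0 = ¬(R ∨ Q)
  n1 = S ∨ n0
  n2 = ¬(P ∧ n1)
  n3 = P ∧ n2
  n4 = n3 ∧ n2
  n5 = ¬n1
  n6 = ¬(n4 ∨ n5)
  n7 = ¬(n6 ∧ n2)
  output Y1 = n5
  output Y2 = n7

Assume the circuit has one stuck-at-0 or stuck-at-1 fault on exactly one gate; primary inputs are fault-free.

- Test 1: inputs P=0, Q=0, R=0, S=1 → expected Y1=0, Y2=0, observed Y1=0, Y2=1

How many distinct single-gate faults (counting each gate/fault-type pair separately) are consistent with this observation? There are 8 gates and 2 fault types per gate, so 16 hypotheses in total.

5

Fault-free: n0=1, n1=1, n2=1, n3=0, n4=0, n5=0, n6=1, n7=0 → Y1=0, Y2=0. Observed Y1=0, Y2=1.
  n0: none of the 2 fault types match ✗
  n1: none of the 2 fault types match ✗
  n2: stuck-at-0 ✓; others ✗
  n3: stuck-at-1 ✓; others ✗
  n4: stuck-at-1 ✓; others ✗
  n5: none of the 2 fault types match ✗
  n6: stuck-at-0 ✓; others ✗
  n7: stuck-at-1 ✓; others ✗
Consistent faults: {n2 stuck-at-0, n3 stuck-at-1, n4 stuck-at-1, n6 stuck-at-0, n7 stuck-at-1} — 5 in all.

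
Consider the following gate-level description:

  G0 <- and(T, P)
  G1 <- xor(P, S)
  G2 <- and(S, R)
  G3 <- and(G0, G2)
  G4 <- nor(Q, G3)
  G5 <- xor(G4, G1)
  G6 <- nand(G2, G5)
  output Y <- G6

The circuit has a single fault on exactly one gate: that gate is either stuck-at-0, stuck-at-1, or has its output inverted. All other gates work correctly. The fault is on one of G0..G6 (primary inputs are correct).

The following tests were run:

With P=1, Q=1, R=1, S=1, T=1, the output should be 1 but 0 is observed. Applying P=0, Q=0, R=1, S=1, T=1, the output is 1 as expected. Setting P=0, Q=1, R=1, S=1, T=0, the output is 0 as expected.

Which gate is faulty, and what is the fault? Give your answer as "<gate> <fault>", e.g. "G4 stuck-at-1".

G1 stuck-at-1

Fault-free values for test 1 (P=1, Q=1, R=1, S=1, T=1): G0=1, G1=0, G2=1, G3=1, G4=0, G5=0, G6=1, giving Y=1. Observed 0.
Test 1: faults giving observed 0 are {G1 stuck-at-1, G1 inverted output, G4 stuck-at-1, G4 inverted output, G5 stuck-at-1, G5 inverted output, G6 stuck-at-0, G6 inverted output}.
Test 2 (P=0, Q=0, R=1, S=1, T=1): fault-free G0=0, G1=1, G2=1, G3=0, G4=1, G5=0, G6=1 → 1; observed 1. Eliminates G1 inverted output, G4 inverted output, G5 stuck-at-1, G5 inverted output, G6 stuck-at-0, G6 inverted output.
Test 3 (P=0, Q=1, R=1, S=1, T=0): fault-free G0=0, G1=1, G2=1, G3=0, G4=0, G5=1, G6=0 → 0; observed 0. Eliminates G4 stuck-at-1.
Only G1 stuck-at-1 is consistent with every test.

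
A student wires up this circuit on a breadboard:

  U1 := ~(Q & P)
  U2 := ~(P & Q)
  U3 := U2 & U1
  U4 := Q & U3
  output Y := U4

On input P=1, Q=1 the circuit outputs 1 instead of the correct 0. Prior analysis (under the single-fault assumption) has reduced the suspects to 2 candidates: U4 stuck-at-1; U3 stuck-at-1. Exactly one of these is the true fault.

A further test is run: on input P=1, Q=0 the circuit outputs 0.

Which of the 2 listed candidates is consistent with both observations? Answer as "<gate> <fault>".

U3 stuck-at-1

Evaluate each candidate on input P=1, Q=0:
  U4 stuck-at-1: U1=1, U2=1, U3=1, U4=1 [stuck-at-1] → 1 — eliminated
  U3 stuck-at-1: U1=1, U2=1, U3=1 [stuck-at-1], U4=0 → 0 — matches
Only U3 stuck-at-1 reproduces the observed 0.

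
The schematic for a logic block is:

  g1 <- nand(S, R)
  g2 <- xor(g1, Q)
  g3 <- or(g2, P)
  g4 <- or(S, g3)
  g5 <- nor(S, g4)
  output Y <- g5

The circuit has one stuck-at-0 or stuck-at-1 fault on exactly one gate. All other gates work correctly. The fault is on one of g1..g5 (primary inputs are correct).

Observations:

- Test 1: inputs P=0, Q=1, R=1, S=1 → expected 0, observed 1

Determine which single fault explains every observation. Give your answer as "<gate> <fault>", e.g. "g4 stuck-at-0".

Fault-free values for test 1 (P=0, Q=1, R=1, S=1): g1=0, g2=1, g3=1, g4=1, g5=0, giving Y=0. Observed 1.
Test 1: faults giving observed 1 are {g5 stuck-at-1}.
Only g5 stuck-at-1 is consistent with every test.

g5 stuck-at-1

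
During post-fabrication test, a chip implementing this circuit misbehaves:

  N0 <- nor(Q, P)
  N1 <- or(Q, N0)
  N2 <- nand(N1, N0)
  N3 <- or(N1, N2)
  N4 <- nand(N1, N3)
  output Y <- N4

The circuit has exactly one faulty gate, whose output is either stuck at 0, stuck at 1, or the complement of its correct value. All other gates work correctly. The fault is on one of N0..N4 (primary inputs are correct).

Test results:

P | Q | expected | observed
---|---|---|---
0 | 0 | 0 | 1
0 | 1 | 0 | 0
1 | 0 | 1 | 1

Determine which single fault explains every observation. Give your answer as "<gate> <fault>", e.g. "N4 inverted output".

N0 stuck-at-0

Fault-free values for test 1 (P=0, Q=0): N0=1, N1=1, N2=0, N3=1, N4=0, giving Y=0. Observed 1.
Test 1: faults giving observed 1 are {N0 stuck-at-0, N0 inverted output, N1 stuck-at-0, N1 inverted output, N3 stuck-at-0, N3 inverted output, N4 stuck-at-1, N4 inverted output}.
Test 2 (P=0, Q=1): fault-free N0=0, N1=1, N2=1, N3=1, N4=0 → 0; observed 0. Eliminates N1 stuck-at-0, N1 inverted output, N3 stuck-at-0, N3 inverted output, N4 stuck-at-1, N4 inverted output.
Test 3 (P=1, Q=0): fault-free N0=0, N1=0, N2=1, N3=1, N4=1 → 1; observed 1. Eliminates N0 inverted output.
Only N0 stuck-at-0 is consistent with every test.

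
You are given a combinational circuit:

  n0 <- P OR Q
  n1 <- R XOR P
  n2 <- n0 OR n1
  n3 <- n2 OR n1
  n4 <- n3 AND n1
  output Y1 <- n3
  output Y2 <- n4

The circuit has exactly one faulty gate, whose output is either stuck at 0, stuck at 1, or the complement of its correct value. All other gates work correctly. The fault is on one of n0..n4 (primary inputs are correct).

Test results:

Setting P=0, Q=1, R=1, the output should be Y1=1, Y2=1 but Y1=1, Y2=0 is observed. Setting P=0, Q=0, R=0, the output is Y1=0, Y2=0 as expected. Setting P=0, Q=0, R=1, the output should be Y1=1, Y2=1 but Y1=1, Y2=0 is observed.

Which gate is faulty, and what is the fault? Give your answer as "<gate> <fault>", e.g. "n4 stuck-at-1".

n4 stuck-at-0

Fault-free values for test 1 (P=0, Q=1, R=1): n0=1, n1=1, n2=1, n3=1, n4=1, giving Y1=1, Y2=1. Observed Y1=1, Y2=0.
Test 1: faults giving observed Y1=1, Y2=0 are {n1 stuck-at-0, n1 inverted output, n4 stuck-at-0, n4 inverted output}.
Test 2 (P=0, Q=0, R=0): fault-free n0=0, n1=0, n2=0, n3=0, n4=0 → Y1=0, Y2=0; observed Y1=0, Y2=0. Eliminates n1 inverted output, n4 inverted output.
Test 3 (P=0, Q=0, R=1): fault-free n0=0, n1=1, n2=1, n3=1, n4=1 → Y1=1, Y2=1; observed Y1=1, Y2=0. Eliminates n1 stuck-at-0.
Only n4 stuck-at-0 is consistent with every test.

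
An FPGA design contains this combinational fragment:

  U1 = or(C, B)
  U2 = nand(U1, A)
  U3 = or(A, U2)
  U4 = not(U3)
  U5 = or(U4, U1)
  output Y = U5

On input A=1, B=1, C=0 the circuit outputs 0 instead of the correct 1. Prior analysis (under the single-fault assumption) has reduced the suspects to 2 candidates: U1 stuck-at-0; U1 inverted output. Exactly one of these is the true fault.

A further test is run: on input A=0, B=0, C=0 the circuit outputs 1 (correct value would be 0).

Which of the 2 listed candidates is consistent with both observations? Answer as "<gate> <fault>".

U1 inverted output

Evaluate each candidate on input A=0, B=0, C=0:
  U1 stuck-at-0: U1=0 [stuck-at-0], U2=1, U3=1, U4=0, U5=0 → 0 — eliminated
  U1 inverted output: U1=1 [inverted output], U2=1, U3=1, U4=0, U5=1 → 1 — matches
Only U1 inverted output reproduces the observed 1.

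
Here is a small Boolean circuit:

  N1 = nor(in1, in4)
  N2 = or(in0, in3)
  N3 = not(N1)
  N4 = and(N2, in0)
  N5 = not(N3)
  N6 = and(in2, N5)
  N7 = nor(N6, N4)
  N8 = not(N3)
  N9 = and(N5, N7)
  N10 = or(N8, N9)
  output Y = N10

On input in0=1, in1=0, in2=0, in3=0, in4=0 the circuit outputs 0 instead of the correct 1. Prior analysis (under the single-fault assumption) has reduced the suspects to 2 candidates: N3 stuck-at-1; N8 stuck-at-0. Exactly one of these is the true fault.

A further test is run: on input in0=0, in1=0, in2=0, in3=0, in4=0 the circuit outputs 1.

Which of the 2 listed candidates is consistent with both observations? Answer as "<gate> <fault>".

Evaluate each candidate on input in0=0, in1=0, in2=0, in3=0, in4=0:
  N3 stuck-at-1: N1=1, N2=0, N3=1 [stuck-at-1], N4=0, N5=0, N6=0, N7=1, N8=0, N9=0, N10=0 → 0 — eliminated
  N8 stuck-at-0: N1=1, N2=0, N3=0, N4=0, N5=1, N6=0, N7=1, N8=0 [stuck-at-0], N9=1, N10=1 → 1 — matches
Only N8 stuck-at-0 reproduces the observed 1.

N8 stuck-at-0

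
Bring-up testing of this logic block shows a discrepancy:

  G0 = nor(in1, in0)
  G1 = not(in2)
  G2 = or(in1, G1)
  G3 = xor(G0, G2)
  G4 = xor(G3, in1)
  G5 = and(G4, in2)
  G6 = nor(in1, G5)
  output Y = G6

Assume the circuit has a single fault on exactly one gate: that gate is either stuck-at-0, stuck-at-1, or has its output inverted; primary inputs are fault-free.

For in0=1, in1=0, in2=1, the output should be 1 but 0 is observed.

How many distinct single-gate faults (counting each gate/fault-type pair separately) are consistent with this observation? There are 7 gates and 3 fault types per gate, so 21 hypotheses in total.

14

Fault-free: G0=0, G1=0, G2=0, G3=0, G4=0, G5=0, G6=1 → 1. Observed 0.
  G0: stuck-at-1, inverted output ✓; others ✗
  G1: stuck-at-1, inverted output ✓; others ✗
  G2: stuck-at-1, inverted output ✓; others ✗
  G3: stuck-at-1, inverted output ✓; others ✗
  G4: stuck-at-1, inverted output ✓; others ✗
  G5: stuck-at-1, inverted output ✓; others ✗
  G6: stuck-at-0, inverted output ✓; others ✗
Consistent faults: {G0 stuck-at-1, G0 inverted output, G1 stuck-at-1, G1 inverted output, G2 stuck-at-1, G2 inverted output, G3 stuck-at-1, G3 inverted output, G4 stuck-at-1, G4 inverted output, G5 stuck-at-1, G5 inverted output, G6 stuck-at-0, G6 inverted output} — 14 in all.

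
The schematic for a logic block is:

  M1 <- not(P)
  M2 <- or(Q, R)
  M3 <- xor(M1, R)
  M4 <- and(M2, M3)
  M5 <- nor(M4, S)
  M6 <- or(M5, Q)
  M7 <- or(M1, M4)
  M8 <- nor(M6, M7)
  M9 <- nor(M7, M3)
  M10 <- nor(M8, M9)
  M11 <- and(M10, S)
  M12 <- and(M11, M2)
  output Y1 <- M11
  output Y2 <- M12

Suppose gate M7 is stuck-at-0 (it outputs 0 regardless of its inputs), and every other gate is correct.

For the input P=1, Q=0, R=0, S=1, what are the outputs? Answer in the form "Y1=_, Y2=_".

Propagate with M7 forced: M1=0, M2=0, M3=0, M4=0, M5=0, M6=0, M7=0 [stuck-at-0], M8=1, M9=1, M10=0, M11=0, M12=0.
So the outputs are Y1=0, Y2=0. (Same as the fault-free value — the fault is masked on this input.)

Y1=0, Y2=0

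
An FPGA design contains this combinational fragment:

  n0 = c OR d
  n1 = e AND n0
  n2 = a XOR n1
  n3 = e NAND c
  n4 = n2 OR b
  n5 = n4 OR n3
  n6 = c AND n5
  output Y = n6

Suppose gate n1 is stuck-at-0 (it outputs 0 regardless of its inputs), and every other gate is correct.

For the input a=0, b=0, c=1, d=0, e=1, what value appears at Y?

0

Propagate with n1 forced: n0=1, n1=0 [stuck-at-0], n2=0, n3=0, n4=0, n5=0, n6=0.
So Y = 0. (Without the fault it would be 1.)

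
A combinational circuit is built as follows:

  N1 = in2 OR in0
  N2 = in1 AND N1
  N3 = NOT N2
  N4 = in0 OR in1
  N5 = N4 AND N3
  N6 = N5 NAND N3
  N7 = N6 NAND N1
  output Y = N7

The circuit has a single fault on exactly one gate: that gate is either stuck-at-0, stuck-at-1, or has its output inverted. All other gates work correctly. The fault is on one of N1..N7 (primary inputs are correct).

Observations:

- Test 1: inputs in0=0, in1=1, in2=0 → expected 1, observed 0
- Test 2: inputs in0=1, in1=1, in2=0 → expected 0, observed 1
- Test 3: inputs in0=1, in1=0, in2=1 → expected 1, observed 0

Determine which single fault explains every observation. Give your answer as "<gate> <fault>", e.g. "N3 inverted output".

N7 inverted output

Fault-free values for test 1 (in0=0, in1=1, in2=0): N1=0, N2=0, N3=1, N4=1, N5=1, N6=0, N7=1, giving Y=1. Observed 0.
Test 1: faults giving observed 0 are {N1 stuck-at-1, N1 inverted output, N7 stuck-at-0, N7 inverted output}.
Test 2 (in0=1, in1=1, in2=0): fault-free N1=1, N2=1, N3=0, N4=1, N5=0, N6=1, N7=0 → 0; observed 1. Eliminates N1 stuck-at-1, N7 stuck-at-0.
Test 3 (in0=1, in1=0, in2=1): fault-free N1=1, N2=0, N3=1, N4=1, N5=1, N6=0, N7=1 → 1; observed 0. Eliminates N1 inverted output.
Only N7 inverted output is consistent with every test.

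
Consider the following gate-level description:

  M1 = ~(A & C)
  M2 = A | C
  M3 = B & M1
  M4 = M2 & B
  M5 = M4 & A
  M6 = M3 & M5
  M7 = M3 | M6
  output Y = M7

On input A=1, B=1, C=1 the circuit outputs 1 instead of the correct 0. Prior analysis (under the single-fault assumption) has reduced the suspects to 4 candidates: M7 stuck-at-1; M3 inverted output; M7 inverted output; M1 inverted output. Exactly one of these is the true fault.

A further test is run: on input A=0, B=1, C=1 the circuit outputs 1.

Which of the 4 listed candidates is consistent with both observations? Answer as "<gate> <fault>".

Evaluate each candidate on input A=0, B=1, C=1:
  M7 stuck-at-1: M1=1, M2=1, M3=1, M4=1, M5=0, M6=0, M7=1 [stuck-at-1] → 1 — matches
  M3 inverted output: M1=1, M2=1, M3=0 [inverted output], M4=1, M5=0, M6=0, M7=0 → 0 — eliminated
  M7 inverted output: M1=1, M2=1, M3=1, M4=1, M5=0, M6=0, M7=0 [inverted output] → 0 — eliminated
  M1 inverted output: M1=0 [inverted output], M2=1, M3=0, M4=1, M5=0, M6=0, M7=0 → 0 — eliminated
Only M7 stuck-at-1 reproduces the observed 1.

M7 stuck-at-1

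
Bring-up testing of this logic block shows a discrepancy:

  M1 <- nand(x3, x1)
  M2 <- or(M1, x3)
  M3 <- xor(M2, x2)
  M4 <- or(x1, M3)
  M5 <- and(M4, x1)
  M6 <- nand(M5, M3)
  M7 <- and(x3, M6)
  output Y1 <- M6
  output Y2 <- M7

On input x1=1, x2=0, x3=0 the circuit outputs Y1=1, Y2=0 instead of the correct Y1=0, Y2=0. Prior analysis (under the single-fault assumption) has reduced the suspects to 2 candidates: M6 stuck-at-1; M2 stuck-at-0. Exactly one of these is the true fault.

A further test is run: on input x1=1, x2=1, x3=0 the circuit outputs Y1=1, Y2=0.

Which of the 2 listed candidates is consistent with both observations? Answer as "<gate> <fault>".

M6 stuck-at-1

Evaluate each candidate on input x1=1, x2=1, x3=0:
  M6 stuck-at-1: M1=1, M2=1, M3=0, M4=1, M5=1, M6=1 [stuck-at-1], M7=0 → Y1=1, Y2=0 — matches
  M2 stuck-at-0: M1=1, M2=0 [stuck-at-0], M3=1, M4=1, M5=1, M6=0, M7=0 → Y1=0, Y2=0 — eliminated
Only M6 stuck-at-1 reproduces the observed Y1=1, Y2=0.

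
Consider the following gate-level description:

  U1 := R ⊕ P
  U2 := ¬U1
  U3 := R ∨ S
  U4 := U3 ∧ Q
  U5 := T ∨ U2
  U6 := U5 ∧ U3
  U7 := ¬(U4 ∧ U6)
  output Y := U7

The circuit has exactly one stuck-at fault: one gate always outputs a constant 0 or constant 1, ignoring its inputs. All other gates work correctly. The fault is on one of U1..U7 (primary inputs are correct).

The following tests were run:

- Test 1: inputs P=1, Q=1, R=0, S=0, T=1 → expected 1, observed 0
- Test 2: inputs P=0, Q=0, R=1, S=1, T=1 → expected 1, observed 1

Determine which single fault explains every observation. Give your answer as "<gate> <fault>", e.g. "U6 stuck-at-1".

U3 stuck-at-1

Fault-free values for test 1 (P=1, Q=1, R=0, S=0, T=1): U1=1, U2=0, U3=0, U4=0, U5=1, U6=0, U7=1, giving Y=1. Observed 0.
Test 1: faults giving observed 0 are {U3 stuck-at-1, U7 stuck-at-0}.
Test 2 (P=0, Q=0, R=1, S=1, T=1): fault-free U1=1, U2=0, U3=1, U4=0, U5=1, U6=1, U7=1 → 1; observed 1. Eliminates U7 stuck-at-0.
Only U3 stuck-at-1 is consistent with every test.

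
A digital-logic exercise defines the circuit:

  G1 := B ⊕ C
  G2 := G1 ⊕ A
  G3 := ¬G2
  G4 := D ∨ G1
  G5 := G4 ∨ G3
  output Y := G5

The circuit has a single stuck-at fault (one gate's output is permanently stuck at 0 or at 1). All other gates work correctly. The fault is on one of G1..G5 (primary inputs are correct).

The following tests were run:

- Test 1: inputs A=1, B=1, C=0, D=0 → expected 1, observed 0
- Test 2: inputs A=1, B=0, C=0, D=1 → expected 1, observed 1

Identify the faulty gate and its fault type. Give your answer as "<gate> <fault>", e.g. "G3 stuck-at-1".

Fault-free values for test 1 (A=1, B=1, C=0, D=0): G1=1, G2=0, G3=1, G4=1, G5=1, giving Y=1. Observed 0.
Test 1: faults giving observed 0 are {G1 stuck-at-0, G5 stuck-at-0}.
Test 2 (A=1, B=0, C=0, D=1): fault-free G1=0, G2=1, G3=0, G4=1, G5=1 → 1; observed 1. Eliminates G5 stuck-at-0.
Only G1 stuck-at-0 is consistent with every test.

G1 stuck-at-0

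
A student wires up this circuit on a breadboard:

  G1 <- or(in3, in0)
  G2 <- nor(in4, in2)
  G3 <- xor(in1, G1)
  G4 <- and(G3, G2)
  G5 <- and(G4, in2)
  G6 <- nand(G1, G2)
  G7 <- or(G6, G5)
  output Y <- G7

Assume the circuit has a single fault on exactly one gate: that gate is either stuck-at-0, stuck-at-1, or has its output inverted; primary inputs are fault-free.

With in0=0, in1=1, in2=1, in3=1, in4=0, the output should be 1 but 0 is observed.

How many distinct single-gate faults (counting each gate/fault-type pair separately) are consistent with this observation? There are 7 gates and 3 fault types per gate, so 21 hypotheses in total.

Fault-free: G1=1, G2=0, G3=0, G4=0, G5=0, G6=1, G7=1 → 1. Observed 0.
  G1: none of the 3 fault types match ✗
  G2: stuck-at-1, inverted output ✓; others ✗
  G3: none of the 3 fault types match ✗
  G4: none of the 3 fault types match ✗
  G5: none of the 3 fault types match ✗
  G6: stuck-at-0, inverted output ✓; others ✗
  G7: stuck-at-0, inverted output ✓; others ✗
Consistent faults: {G2 stuck-at-1, G2 inverted output, G6 stuck-at-0, G6 inverted output, G7 stuck-at-0, G7 inverted output} — 6 in all.

6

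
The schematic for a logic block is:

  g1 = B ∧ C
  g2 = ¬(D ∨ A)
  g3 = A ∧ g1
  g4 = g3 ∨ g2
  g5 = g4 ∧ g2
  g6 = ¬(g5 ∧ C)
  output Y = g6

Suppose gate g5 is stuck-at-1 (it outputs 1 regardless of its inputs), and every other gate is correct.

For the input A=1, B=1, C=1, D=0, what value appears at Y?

0

Propagate with g5 forced: g1=1, g2=0, g3=1, g4=1, g5=1 [stuck-at-1], g6=0.
So Y = 0. (Without the fault it would be 1.)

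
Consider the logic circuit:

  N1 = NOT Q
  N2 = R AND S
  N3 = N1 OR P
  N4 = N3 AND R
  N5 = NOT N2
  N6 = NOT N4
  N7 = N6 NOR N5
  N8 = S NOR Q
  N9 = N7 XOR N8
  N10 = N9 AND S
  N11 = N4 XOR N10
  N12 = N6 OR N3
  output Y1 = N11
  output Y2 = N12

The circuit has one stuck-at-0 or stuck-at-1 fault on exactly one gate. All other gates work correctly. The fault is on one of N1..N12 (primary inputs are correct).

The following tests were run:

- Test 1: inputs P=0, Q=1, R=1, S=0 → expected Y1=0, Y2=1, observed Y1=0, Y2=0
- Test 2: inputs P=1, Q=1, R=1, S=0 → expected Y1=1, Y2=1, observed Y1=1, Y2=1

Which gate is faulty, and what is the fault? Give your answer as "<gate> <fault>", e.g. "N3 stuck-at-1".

Fault-free values for test 1 (P=0, Q=1, R=1, S=0): N1=0, N2=0, N3=0, N4=0, N5=1, N6=1, N7=0, N8=0, N9=0, N10=0, N11=0, N12=1, giving Y1=0, Y2=1. Observed Y1=0, Y2=0.
Test 1: faults giving observed Y1=0, Y2=0 are {N6 stuck-at-0, N12 stuck-at-0}.
Test 2 (P=1, Q=1, R=1, S=0): fault-free N1=0, N2=0, N3=1, N4=1, N5=1, N6=0, N7=0, N8=0, N9=0, N10=0, N11=1, N12=1 → Y1=1, Y2=1; observed Y1=1, Y2=1. Eliminates N12 stuck-at-0.
Only N6 stuck-at-0 is consistent with every test.

N6 stuck-at-0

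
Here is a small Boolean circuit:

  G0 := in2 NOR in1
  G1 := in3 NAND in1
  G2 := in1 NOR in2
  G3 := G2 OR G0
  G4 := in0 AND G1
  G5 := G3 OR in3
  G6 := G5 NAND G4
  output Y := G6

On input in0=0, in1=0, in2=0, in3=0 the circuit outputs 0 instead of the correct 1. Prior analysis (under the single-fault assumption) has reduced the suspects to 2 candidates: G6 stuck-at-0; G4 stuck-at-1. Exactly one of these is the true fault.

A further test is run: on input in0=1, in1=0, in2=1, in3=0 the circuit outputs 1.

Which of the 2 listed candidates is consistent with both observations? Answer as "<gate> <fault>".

Evaluate each candidate on input in0=1, in1=0, in2=1, in3=0:
  G6 stuck-at-0: G0=0, G1=1, G2=0, G3=0, G4=1, G5=0, G6=0 [stuck-at-0] → 0 — eliminated
  G4 stuck-at-1: G0=0, G1=1, G2=0, G3=0, G4=1 [stuck-at-1], G5=0, G6=1 → 1 — matches
Only G4 stuck-at-1 reproduces the observed 1.

G4 stuck-at-1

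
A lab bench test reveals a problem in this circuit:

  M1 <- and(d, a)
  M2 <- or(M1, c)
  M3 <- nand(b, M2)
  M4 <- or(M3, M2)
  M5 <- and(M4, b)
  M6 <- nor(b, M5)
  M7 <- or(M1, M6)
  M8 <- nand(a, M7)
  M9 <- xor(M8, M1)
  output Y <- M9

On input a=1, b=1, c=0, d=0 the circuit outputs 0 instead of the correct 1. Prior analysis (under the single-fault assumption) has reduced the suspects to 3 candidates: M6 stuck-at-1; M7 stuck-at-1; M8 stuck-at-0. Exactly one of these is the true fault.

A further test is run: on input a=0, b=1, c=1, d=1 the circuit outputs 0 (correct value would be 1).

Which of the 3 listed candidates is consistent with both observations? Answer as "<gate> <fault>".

M8 stuck-at-0

Evaluate each candidate on input a=0, b=1, c=1, d=1:
  M6 stuck-at-1: M1=0, M2=1, M3=0, M4=1, M5=1, M6=1 [stuck-at-1], M7=1, M8=1, M9=1 → 1 — eliminated
  M7 stuck-at-1: M1=0, M2=1, M3=0, M4=1, M5=1, M6=0, M7=1 [stuck-at-1], M8=1, M9=1 → 1 — eliminated
  M8 stuck-at-0: M1=0, M2=1, M3=0, M4=1, M5=1, M6=0, M7=0, M8=0 [stuck-at-0], M9=0 → 0 — matches
Only M8 stuck-at-0 reproduces the observed 0.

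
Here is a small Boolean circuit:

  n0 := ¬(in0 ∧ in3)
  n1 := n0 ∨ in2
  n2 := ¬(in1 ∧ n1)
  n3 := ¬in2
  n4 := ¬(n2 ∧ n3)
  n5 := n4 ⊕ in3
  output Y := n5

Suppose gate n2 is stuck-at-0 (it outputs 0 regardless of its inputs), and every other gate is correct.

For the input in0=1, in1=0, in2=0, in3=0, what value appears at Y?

1

Propagate with n2 forced: n0=1, n1=1, n2=0 [stuck-at-0], n3=1, n4=1, n5=1.
So Y = 1. (Without the fault it would be 0.)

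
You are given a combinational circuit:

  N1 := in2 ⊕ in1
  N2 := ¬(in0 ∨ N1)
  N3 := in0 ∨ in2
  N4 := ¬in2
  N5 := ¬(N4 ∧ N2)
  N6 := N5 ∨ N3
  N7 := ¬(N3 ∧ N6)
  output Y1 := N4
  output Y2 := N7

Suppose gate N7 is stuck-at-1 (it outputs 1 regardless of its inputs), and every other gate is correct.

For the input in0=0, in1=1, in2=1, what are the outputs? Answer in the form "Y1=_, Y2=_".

Propagate with N7 forced: N1=0, N2=1, N3=1, N4=0, N5=1, N6=1, N7=1 [stuck-at-1].
So the outputs are Y1=0, Y2=1. (Without the fault they would be Y1=0, Y2=0.)

Y1=0, Y2=1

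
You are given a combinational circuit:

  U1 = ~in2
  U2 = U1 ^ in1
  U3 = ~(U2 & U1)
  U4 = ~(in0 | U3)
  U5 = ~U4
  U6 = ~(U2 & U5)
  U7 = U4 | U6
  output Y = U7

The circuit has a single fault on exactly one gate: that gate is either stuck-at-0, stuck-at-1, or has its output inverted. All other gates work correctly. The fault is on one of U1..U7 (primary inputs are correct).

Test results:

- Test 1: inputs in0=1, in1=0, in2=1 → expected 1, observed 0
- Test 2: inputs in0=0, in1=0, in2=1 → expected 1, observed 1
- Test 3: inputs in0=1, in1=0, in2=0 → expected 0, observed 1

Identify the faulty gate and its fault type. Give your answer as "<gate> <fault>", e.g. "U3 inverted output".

Fault-free values for test 1 (in0=1, in1=0, in2=1): U1=0, U2=0, U3=1, U4=0, U5=1, U6=1, U7=1, giving Y=1. Observed 0.
Test 1: faults giving observed 0 are {U1 stuck-at-1, U1 inverted output, U2 stuck-at-1, U2 inverted output, U6 stuck-at-0, U6 inverted output, U7 stuck-at-0, U7 inverted output}.
Test 2 (in0=0, in1=0, in2=1): fault-free U1=0, U2=0, U3=1, U4=0, U5=1, U6=1, U7=1 → 1; observed 1. Eliminates U2 stuck-at-1, U2 inverted output, U6 stuck-at-0, U6 inverted output, U7 stuck-at-0, U7 inverted output.
Test 3 (in0=1, in1=0, in2=0): fault-free U1=1, U2=1, U3=0, U4=0, U5=1, U6=0, U7=0 → 0; observed 1. Eliminates U1 stuck-at-1.
Only U1 inverted output is consistent with every test.

U1 inverted output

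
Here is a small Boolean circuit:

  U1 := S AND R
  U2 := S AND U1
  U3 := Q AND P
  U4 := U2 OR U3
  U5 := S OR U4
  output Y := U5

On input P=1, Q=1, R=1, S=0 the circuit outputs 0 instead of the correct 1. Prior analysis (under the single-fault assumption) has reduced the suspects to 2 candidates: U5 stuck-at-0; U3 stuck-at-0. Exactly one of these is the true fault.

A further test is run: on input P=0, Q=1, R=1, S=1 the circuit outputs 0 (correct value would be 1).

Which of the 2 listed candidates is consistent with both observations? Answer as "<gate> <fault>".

Evaluate each candidate on input P=0, Q=1, R=1, S=1:
  U5 stuck-at-0: U1=1, U2=1, U3=0, U4=1, U5=0 [stuck-at-0] → 0 — matches
  U3 stuck-at-0: U1=1, U2=1, U3=0 [stuck-at-0], U4=1, U5=1 → 1 — eliminated
Only U5 stuck-at-0 reproduces the observed 0.

U5 stuck-at-0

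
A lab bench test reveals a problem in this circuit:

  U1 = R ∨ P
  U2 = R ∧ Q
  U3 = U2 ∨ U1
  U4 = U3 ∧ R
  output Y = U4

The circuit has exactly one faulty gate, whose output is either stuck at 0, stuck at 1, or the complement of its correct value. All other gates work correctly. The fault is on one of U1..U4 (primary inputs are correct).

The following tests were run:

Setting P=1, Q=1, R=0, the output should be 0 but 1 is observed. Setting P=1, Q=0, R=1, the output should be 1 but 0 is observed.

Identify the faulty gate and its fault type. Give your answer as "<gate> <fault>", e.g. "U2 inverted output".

Fault-free values for test 1 (P=1, Q=1, R=0): U1=1, U2=0, U3=1, U4=0, giving Y=0. Observed 1.
Test 1: faults giving observed 1 are {U4 stuck-at-1, U4 inverted output}.
Test 2 (P=1, Q=0, R=1): fault-free U1=1, U2=0, U3=1, U4=1 → 1; observed 0. Eliminates U4 stuck-at-1.
Only U4 inverted output is consistent with every test.

U4 inverted output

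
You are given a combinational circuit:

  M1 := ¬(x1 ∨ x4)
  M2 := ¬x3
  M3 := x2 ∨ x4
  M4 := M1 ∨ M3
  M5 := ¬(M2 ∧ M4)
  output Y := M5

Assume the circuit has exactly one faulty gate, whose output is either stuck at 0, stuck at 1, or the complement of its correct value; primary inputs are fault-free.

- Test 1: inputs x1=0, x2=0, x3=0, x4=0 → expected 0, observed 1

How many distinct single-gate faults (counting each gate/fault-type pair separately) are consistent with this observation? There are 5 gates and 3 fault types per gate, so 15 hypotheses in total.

8

Fault-free: M1=1, M2=1, M3=0, M4=1, M5=0 → 0. Observed 1.
  M1: stuck-at-0, inverted output ✓; others ✗
  M2: stuck-at-0, inverted output ✓; others ✗
  M3: none of the 3 fault types match ✗
  M4: stuck-at-0, inverted output ✓; others ✗
  M5: stuck-at-1, inverted output ✓; others ✗
Consistent faults: {M1 stuck-at-0, M1 inverted output, M2 stuck-at-0, M2 inverted output, M4 stuck-at-0, M4 inverted output, M5 stuck-at-1, M5 inverted output} — 8 in all.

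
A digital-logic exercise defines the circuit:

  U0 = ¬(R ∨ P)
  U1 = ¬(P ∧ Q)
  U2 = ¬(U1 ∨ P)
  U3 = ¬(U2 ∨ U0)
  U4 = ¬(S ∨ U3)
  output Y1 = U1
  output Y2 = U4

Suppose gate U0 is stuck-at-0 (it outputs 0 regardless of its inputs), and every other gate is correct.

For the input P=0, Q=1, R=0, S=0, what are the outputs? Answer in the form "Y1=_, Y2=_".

Y1=1, Y2=0

Propagate with U0 forced: U0=0 [stuck-at-0], U1=1, U2=0, U3=1, U4=0.
So the outputs are Y1=1, Y2=0. (Without the fault they would be Y1=1, Y2=1.)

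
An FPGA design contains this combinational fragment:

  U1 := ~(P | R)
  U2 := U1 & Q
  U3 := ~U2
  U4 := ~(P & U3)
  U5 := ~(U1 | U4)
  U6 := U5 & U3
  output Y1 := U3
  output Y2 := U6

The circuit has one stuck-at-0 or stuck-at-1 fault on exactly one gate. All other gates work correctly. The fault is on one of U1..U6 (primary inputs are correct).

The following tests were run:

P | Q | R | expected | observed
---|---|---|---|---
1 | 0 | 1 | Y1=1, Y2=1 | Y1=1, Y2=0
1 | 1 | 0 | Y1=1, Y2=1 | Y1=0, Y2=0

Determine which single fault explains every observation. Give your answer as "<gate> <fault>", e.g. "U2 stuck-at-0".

U1 stuck-at-1

Fault-free values for test 1 (P=1, Q=0, R=1): U1=0, U2=0, U3=1, U4=0, U5=1, U6=1, giving Y1=1, Y2=1. Observed Y1=1, Y2=0.
Test 1: faults giving observed Y1=1, Y2=0 are {U1 stuck-at-1, U4 stuck-at-1, U5 stuck-at-0, U6 stuck-at-0}.
Test 2 (P=1, Q=1, R=0): fault-free U1=0, U2=0, U3=1, U4=0, U5=1, U6=1 → Y1=1, Y2=1; observed Y1=0, Y2=0. Eliminates U4 stuck-at-1, U5 stuck-at-0, U6 stuck-at-0.
Only U1 stuck-at-1 is consistent with every test.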